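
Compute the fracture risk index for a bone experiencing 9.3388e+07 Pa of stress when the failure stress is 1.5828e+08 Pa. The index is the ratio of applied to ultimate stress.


FRI = applied / ultimate
FRI = 9.3388e+07 / 1.5828e+08
FRI = 0.5900


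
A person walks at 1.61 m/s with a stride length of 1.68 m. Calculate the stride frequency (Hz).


f = v / stride_length
f = 1.61 / 1.68
f = 0.9583


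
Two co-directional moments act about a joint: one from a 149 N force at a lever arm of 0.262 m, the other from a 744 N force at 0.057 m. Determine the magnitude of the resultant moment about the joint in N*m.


M = F1 * d1 + F2 * d2
M = 149 * 0.262 + 744 * 0.057
M = 39.0380 + 42.4080
M = 81.4460


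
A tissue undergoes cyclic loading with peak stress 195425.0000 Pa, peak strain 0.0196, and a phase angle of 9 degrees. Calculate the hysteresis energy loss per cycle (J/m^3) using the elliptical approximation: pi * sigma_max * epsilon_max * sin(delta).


E_loss = pi * sigma_max * epsilon_max * sin(delta)
delta = 9 deg = 0.1571 rad
sin(delta) = 0.1564
E_loss = pi * 195425.0000 * 0.0196 * 0.1564
E_loss = 1882.4286


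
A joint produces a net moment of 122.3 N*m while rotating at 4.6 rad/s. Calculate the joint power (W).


P = M * omega
P = 122.3 * 4.6
P = 562.5800


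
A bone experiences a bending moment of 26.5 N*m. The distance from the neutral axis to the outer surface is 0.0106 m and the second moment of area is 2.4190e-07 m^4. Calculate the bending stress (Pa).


sigma = M * c / I
sigma = 26.5 * 0.0106 / 2.4190e-07
M * c = 0.2809
sigma = 1.1612e+06


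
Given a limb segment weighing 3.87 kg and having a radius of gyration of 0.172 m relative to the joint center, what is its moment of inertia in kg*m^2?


I = m * k^2
I = 3.87 * 0.172^2
k^2 = 0.0296
I = 0.1145


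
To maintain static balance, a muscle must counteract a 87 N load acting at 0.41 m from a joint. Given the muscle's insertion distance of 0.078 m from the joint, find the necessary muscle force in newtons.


F_muscle = W * d_load / d_muscle
F_muscle = 87 * 0.41 / 0.078
Numerator = 35.6700
F_muscle = 457.3077


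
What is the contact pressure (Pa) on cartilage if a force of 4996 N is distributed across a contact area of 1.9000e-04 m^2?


P = F / A
P = 4996 / 1.9000e-04
P = 2.6295e+07


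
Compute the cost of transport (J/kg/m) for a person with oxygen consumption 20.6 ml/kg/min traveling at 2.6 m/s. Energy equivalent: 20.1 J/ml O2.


Power per kg = VO2 * 20.1 / 60
Power per kg = 20.6 * 20.1 / 60 = 6.9010 W/kg
Cost = power_per_kg / speed
Cost = 6.9010 / 2.6
Cost = 2.6542


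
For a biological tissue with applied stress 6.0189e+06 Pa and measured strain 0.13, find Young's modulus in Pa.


E = stress / strain
E = 6.0189e+06 / 0.13
E = 4.6299e+07


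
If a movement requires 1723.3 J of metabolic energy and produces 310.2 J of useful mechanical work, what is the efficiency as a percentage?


eta = (W_mech / E_meta) * 100
eta = (310.2 / 1723.3) * 100
ratio = 0.1800
eta = 18.0003


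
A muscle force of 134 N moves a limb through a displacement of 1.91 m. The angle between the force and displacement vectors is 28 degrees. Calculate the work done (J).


W = F * d * cos(theta)
theta = 28 deg = 0.4887 rad
cos(theta) = 0.8829
W = 134 * 1.91 * 0.8829
W = 225.9816


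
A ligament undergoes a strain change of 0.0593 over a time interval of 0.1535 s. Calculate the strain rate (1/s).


strain_rate = delta_strain / delta_t
strain_rate = 0.0593 / 0.1535
strain_rate = 0.3863


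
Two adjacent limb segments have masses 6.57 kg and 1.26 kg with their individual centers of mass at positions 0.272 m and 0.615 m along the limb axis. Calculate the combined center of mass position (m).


COM = (m1*x1 + m2*x2) / (m1 + m2)
COM = (6.57*0.272 + 1.26*0.615) / (6.57 + 1.26)
Numerator = 2.5619
Denominator = 7.8300
COM = 0.3272


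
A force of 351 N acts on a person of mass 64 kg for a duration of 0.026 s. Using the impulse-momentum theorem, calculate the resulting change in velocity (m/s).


J = F * dt = 351 * 0.026 = 9.1260 N*s
delta_v = J / m
delta_v = 9.1260 / 64
delta_v = 0.1426


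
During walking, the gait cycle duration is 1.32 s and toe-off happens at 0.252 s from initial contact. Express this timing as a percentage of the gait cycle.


pct = (event_time / cycle_time) * 100
pct = (0.252 / 1.32) * 100
ratio = 0.1909
pct = 19.0909


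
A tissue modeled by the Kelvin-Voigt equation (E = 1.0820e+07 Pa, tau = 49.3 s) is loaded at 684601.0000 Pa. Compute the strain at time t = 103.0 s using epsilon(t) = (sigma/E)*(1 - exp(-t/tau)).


epsilon(t) = (sigma/E) * (1 - exp(-t/tau))
sigma/E = 684601.0000 / 1.0820e+07 = 0.0633
exp(-t/tau) = exp(-103.0 / 49.3) = 0.1238
epsilon = 0.0633 * (1 - 0.1238)
epsilon = 0.0554


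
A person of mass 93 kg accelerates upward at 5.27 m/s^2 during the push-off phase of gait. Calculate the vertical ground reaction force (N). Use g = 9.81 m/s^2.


GRF = m * (g + a)
GRF = 93 * (9.81 + 5.27)
GRF = 93 * 15.0800
GRF = 1402.4400


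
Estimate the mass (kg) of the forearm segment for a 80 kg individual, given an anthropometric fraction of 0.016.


m_segment = body_mass * fraction
m_segment = 80 * 0.016
m_segment = 1.2800


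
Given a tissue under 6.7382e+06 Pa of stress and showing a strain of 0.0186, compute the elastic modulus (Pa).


E = stress / strain
E = 6.7382e+06 / 0.0186
E = 3.6227e+08


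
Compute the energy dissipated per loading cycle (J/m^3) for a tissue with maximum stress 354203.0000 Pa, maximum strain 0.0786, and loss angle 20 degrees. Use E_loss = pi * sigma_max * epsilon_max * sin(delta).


E_loss = pi * sigma_max * epsilon_max * sin(delta)
delta = 20 deg = 0.3491 rad
sin(delta) = 0.3420
E_loss = pi * 354203.0000 * 0.0786 * 0.3420
E_loss = 29914.1274


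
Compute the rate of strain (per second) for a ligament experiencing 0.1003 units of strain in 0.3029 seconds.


strain_rate = delta_strain / delta_t
strain_rate = 0.1003 / 0.3029
strain_rate = 0.3311


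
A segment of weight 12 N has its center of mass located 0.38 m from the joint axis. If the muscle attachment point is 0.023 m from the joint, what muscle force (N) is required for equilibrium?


F_muscle = W * d_load / d_muscle
F_muscle = 12 * 0.38 / 0.023
Numerator = 4.5600
F_muscle = 198.2609


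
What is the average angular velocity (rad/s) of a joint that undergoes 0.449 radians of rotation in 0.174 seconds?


omega = delta_theta / delta_t
omega = 0.449 / 0.174
omega = 2.5805


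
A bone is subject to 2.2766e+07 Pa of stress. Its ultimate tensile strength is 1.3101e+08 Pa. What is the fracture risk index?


FRI = applied / ultimate
FRI = 2.2766e+07 / 1.3101e+08
FRI = 0.1738


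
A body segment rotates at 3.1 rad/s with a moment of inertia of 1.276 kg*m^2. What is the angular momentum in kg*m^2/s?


L = I * omega
L = 1.276 * 3.1
L = 3.9556


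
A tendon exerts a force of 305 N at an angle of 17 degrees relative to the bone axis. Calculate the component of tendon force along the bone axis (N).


F_eff = F_tendon * cos(theta)
theta = 17 deg = 0.2967 rad
cos(theta) = 0.9563
F_eff = 305 * 0.9563
F_eff = 291.6730


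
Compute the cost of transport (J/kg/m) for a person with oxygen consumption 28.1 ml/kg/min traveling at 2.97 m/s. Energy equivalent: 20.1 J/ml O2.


Power per kg = VO2 * 20.1 / 60
Power per kg = 28.1 * 20.1 / 60 = 9.4135 W/kg
Cost = power_per_kg / speed
Cost = 9.4135 / 2.97
Cost = 3.1695


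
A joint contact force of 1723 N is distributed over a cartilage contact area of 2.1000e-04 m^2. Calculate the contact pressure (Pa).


P = F / A
P = 1723 / 2.1000e-04
P = 8.2048e+06


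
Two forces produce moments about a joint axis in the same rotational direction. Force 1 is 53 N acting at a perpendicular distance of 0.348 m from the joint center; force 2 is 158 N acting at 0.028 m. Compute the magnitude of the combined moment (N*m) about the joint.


M = F1 * d1 + F2 * d2
M = 53 * 0.348 + 158 * 0.028
M = 18.4440 + 4.4240
M = 22.8680


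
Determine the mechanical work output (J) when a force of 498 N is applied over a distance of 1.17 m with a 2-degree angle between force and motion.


W = F * d * cos(theta)
theta = 2 deg = 0.0349 rad
cos(theta) = 0.9994
W = 498 * 1.17 * 0.9994
W = 582.3051


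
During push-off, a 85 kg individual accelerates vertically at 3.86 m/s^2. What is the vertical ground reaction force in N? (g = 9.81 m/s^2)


GRF = m * (g + a)
GRF = 85 * (9.81 + 3.86)
GRF = 85 * 13.6700
GRF = 1161.9500


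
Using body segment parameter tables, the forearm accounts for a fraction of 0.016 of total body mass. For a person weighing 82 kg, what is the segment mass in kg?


m_segment = body_mass * fraction
m_segment = 82 * 0.016
m_segment = 1.3120


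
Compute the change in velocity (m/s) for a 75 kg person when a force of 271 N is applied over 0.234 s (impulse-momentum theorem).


J = F * dt = 271 * 0.234 = 63.4140 N*s
delta_v = J / m
delta_v = 63.4140 / 75
delta_v = 0.8455


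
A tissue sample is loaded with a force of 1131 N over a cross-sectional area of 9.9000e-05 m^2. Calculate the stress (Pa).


stress = F / A
stress = 1131 / 9.9000e-05
stress = 1.1424e+07


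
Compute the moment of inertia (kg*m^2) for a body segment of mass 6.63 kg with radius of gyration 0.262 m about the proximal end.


I = m * k^2
I = 6.63 * 0.262^2
k^2 = 0.0686
I = 0.4551


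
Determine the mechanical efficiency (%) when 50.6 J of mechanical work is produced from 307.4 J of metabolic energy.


eta = (W_mech / E_meta) * 100
eta = (50.6 / 307.4) * 100
ratio = 0.1646
eta = 16.4606


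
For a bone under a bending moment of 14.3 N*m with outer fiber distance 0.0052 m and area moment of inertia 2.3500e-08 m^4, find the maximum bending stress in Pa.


sigma = M * c / I
sigma = 14.3 * 0.0052 / 2.3500e-08
M * c = 0.0744
sigma = 3.1643e+06


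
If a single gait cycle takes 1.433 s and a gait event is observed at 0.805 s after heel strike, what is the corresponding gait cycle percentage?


pct = (event_time / cycle_time) * 100
pct = (0.805 / 1.433) * 100
ratio = 0.5618
pct = 56.1759


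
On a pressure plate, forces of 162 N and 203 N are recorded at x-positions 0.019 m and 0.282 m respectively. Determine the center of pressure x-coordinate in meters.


COP_x = (F1*x1 + F2*x2) / (F1 + F2)
COP_x = (162*0.019 + 203*0.282) / (162 + 203)
Numerator = 60.3240
Denominator = 365
COP_x = 0.1653


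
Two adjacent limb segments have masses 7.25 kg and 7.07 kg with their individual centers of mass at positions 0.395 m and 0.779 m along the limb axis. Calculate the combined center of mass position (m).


COM = (m1*x1 + m2*x2) / (m1 + m2)
COM = (7.25*0.395 + 7.07*0.779) / (7.25 + 7.07)
Numerator = 8.3713
Denominator = 14.3200
COM = 0.5846


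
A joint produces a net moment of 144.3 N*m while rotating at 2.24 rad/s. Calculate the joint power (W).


P = M * omega
P = 144.3 * 2.24
P = 323.2320


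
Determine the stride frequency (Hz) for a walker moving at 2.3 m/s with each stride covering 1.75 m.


f = v / stride_length
f = 2.3 / 1.75
f = 1.3143


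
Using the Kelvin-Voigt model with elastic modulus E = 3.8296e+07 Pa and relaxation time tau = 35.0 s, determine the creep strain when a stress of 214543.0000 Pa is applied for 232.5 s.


epsilon(t) = (sigma/E) * (1 - exp(-t/tau))
sigma/E = 214543.0000 / 3.8296e+07 = 0.0056
exp(-t/tau) = exp(-232.5 / 35.0) = 0.0013
epsilon = 0.0056 * (1 - 0.0013)
epsilon = 0.0056


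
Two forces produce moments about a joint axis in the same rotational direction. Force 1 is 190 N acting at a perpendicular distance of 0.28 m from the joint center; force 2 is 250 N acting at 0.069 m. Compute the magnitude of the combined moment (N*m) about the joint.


M = F1 * d1 + F2 * d2
M = 190 * 0.28 + 250 * 0.069
M = 53.2000 + 17.2500
M = 70.4500


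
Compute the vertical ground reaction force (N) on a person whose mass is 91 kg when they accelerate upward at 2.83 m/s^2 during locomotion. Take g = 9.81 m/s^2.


GRF = m * (g + a)
GRF = 91 * (9.81 + 2.83)
GRF = 91 * 12.6400
GRF = 1150.2400


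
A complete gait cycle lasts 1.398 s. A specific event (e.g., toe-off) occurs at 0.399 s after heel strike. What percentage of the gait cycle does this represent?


pct = (event_time / cycle_time) * 100
pct = (0.399 / 1.398) * 100
ratio = 0.2854
pct = 28.5408


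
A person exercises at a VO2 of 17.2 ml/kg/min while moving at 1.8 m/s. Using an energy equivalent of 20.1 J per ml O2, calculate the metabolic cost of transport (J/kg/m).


Power per kg = VO2 * 20.1 / 60
Power per kg = 17.2 * 20.1 / 60 = 5.7620 W/kg
Cost = power_per_kg / speed
Cost = 5.7620 / 1.8
Cost = 3.2011


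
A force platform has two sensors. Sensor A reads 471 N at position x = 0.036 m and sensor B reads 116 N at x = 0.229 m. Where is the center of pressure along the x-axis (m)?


COP_x = (F1*x1 + F2*x2) / (F1 + F2)
COP_x = (471*0.036 + 116*0.229) / (471 + 116)
Numerator = 43.5200
Denominator = 587
COP_x = 0.0741


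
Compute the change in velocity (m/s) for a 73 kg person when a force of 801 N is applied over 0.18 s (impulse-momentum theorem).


J = F * dt = 801 * 0.18 = 144.1800 N*s
delta_v = J / m
delta_v = 144.1800 / 73
delta_v = 1.9751


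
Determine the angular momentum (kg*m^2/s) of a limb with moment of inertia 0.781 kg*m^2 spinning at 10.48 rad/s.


L = I * omega
L = 0.781 * 10.48
L = 8.1849


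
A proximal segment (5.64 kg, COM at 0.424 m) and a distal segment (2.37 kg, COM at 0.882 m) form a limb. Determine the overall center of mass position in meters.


COM = (m1*x1 + m2*x2) / (m1 + m2)
COM = (5.64*0.424 + 2.37*0.882) / (5.64 + 2.37)
Numerator = 4.4817
Denominator = 8.0100
COM = 0.5595


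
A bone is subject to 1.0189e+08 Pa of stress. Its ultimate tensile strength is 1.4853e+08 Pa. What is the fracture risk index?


FRI = applied / ultimate
FRI = 1.0189e+08 / 1.4853e+08
FRI = 0.6860


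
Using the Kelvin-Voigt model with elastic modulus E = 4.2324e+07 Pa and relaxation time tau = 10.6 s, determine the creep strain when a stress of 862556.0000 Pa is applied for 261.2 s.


epsilon(t) = (sigma/E) * (1 - exp(-t/tau))
sigma/E = 862556.0000 / 4.2324e+07 = 0.0204
exp(-t/tau) = exp(-261.2 / 10.6) = 1.9876e-11
epsilon = 0.0204 * (1 - 1.9876e-11)
epsilon = 0.0204


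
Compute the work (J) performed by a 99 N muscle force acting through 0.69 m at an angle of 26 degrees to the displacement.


W = F * d * cos(theta)
theta = 26 deg = 0.4538 rad
cos(theta) = 0.8988
W = 99 * 0.69 * 0.8988
W = 61.3966


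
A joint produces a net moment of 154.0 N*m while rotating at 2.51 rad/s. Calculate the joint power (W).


P = M * omega
P = 154.0 * 2.51
P = 386.5400


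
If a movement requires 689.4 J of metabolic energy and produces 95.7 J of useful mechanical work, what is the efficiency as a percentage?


eta = (W_mech / E_meta) * 100
eta = (95.7 / 689.4) * 100
ratio = 0.1388
eta = 13.8816


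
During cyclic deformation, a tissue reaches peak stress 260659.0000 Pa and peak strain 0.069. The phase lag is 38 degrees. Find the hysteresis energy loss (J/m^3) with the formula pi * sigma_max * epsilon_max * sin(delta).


E_loss = pi * sigma_max * epsilon_max * sin(delta)
delta = 38 deg = 0.6632 rad
sin(delta) = 0.6157
E_loss = pi * 260659.0000 * 0.069 * 0.6157
E_loss = 34786.7348


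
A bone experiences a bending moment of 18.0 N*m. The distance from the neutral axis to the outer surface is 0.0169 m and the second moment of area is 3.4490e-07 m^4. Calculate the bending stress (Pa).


sigma = M * c / I
sigma = 18.0 * 0.0169 / 3.4490e-07
M * c = 0.3042
sigma = 881994.7811


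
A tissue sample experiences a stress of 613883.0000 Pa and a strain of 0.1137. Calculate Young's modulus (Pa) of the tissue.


E = stress / strain
E = 613883.0000 / 0.1137
E = 5.3991e+06


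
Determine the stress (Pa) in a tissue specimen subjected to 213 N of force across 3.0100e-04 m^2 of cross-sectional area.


stress = F / A
stress = 213 / 3.0100e-04
stress = 707641.1960


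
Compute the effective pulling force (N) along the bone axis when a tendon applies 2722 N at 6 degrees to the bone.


F_eff = F_tendon * cos(theta)
theta = 6 deg = 0.1047 rad
cos(theta) = 0.9945
F_eff = 2722 * 0.9945
F_eff = 2707.0886


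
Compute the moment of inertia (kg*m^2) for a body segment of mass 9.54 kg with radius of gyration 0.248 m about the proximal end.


I = m * k^2
I = 9.54 * 0.248^2
k^2 = 0.0615
I = 0.5867


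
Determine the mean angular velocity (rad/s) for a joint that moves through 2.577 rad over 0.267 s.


omega = delta_theta / delta_t
omega = 2.577 / 0.267
omega = 9.6517


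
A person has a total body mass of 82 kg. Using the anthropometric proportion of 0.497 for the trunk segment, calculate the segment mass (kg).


m_segment = body_mass * fraction
m_segment = 82 * 0.497
m_segment = 40.7540


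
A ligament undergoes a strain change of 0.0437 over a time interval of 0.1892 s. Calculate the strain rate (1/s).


strain_rate = delta_strain / delta_t
strain_rate = 0.0437 / 0.1892
strain_rate = 0.2310


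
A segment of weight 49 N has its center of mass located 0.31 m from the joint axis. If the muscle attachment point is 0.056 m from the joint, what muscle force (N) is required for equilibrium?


F_muscle = W * d_load / d_muscle
F_muscle = 49 * 0.31 / 0.056
Numerator = 15.1900
F_muscle = 271.2500


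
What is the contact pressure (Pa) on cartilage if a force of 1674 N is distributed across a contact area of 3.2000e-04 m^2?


P = F / A
P = 1674 / 3.2000e-04
P = 5.2312e+06


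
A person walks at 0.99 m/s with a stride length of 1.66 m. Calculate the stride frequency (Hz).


f = v / stride_length
f = 0.99 / 1.66
f = 0.5964


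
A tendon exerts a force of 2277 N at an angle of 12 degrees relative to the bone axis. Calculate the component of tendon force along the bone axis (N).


F_eff = F_tendon * cos(theta)
theta = 12 deg = 0.2094 rad
cos(theta) = 0.9781
F_eff = 2277 * 0.9781
F_eff = 2227.2421


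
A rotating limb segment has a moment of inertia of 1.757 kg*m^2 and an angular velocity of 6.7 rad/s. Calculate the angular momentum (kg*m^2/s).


L = I * omega
L = 1.757 * 6.7
L = 11.7719


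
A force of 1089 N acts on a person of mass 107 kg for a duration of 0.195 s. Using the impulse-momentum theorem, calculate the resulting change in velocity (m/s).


J = F * dt = 1089 * 0.195 = 212.3550 N*s
delta_v = J / m
delta_v = 212.3550 / 107
delta_v = 1.9846


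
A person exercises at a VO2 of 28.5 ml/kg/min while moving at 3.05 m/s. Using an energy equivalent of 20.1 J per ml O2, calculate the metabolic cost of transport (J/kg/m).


Power per kg = VO2 * 20.1 / 60
Power per kg = 28.5 * 20.1 / 60 = 9.5475 W/kg
Cost = power_per_kg / speed
Cost = 9.5475 / 3.05
Cost = 3.1303


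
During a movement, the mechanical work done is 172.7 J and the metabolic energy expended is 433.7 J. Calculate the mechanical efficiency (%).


eta = (W_mech / E_meta) * 100
eta = (172.7 / 433.7) * 100
ratio = 0.3982
eta = 39.8202


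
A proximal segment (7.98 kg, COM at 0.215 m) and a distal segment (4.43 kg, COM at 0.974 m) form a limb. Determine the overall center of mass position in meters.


COM = (m1*x1 + m2*x2) / (m1 + m2)
COM = (7.98*0.215 + 4.43*0.974) / (7.98 + 4.43)
Numerator = 6.0305
Denominator = 12.4100
COM = 0.4859


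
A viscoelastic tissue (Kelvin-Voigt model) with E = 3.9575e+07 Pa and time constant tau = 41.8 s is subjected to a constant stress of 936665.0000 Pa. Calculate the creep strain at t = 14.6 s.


epsilon(t) = (sigma/E) * (1 - exp(-t/tau))
sigma/E = 936665.0000 / 3.9575e+07 = 0.0237
exp(-t/tau) = exp(-14.6 / 41.8) = 0.7052
epsilon = 0.0237 * (1 - 0.7052)
epsilon = 0.0070


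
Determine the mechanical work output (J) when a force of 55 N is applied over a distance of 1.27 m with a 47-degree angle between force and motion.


W = F * d * cos(theta)
theta = 47 deg = 0.8203 rad
cos(theta) = 0.6820
W = 55 * 1.27 * 0.6820
W = 47.6376


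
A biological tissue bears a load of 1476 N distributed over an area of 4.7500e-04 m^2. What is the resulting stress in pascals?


stress = F / A
stress = 1476 / 4.7500e-04
stress = 3.1074e+06


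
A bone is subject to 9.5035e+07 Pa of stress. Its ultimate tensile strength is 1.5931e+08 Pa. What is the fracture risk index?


FRI = applied / ultimate
FRI = 9.5035e+07 / 1.5931e+08
FRI = 0.5965


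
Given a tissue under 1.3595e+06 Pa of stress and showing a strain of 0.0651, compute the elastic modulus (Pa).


E = stress / strain
E = 1.3595e+06 / 0.0651
E = 2.0883e+07


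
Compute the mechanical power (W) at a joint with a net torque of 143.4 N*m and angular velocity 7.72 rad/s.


P = M * omega
P = 143.4 * 7.72
P = 1107.0480


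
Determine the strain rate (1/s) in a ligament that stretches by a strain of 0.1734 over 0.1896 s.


strain_rate = delta_strain / delta_t
strain_rate = 0.1734 / 0.1896
strain_rate = 0.9146


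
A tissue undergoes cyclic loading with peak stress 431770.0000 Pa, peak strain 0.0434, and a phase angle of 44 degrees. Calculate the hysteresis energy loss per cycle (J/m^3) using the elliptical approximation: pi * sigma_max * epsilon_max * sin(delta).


E_loss = pi * sigma_max * epsilon_max * sin(delta)
delta = 44 deg = 0.7679 rad
sin(delta) = 0.6947
E_loss = pi * 431770.0000 * 0.0434 * 0.6947
E_loss = 40894.3528


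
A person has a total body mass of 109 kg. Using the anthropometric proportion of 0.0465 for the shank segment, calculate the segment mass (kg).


m_segment = body_mass * fraction
m_segment = 109 * 0.0465
m_segment = 5.0685


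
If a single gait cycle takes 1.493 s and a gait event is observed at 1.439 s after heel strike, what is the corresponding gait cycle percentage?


pct = (event_time / cycle_time) * 100
pct = (1.439 / 1.493) * 100
ratio = 0.9638
pct = 96.3831


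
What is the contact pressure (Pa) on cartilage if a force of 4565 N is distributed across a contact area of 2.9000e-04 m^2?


P = F / A
P = 4565 / 2.9000e-04
P = 1.5741e+07


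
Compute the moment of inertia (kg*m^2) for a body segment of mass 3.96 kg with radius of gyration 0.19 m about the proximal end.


I = m * k^2
I = 3.96 * 0.19^2
k^2 = 0.0361
I = 0.1430


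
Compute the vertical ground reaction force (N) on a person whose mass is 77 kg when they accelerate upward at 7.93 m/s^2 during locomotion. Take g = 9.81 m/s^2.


GRF = m * (g + a)
GRF = 77 * (9.81 + 7.93)
GRF = 77 * 17.7400
GRF = 1365.9800


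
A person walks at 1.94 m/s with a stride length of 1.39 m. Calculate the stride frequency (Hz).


f = v / stride_length
f = 1.94 / 1.39
f = 1.3957


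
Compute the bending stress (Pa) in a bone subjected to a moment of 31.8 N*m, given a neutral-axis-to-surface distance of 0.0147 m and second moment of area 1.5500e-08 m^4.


sigma = M * c / I
sigma = 31.8 * 0.0147 / 1.5500e-08
M * c = 0.4675
sigma = 3.0159e+07


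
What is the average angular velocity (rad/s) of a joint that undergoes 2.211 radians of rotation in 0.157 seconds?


omega = delta_theta / delta_t
omega = 2.211 / 0.157
omega = 14.0828


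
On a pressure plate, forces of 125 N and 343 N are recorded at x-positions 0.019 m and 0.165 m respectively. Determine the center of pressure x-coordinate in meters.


COP_x = (F1*x1 + F2*x2) / (F1 + F2)
COP_x = (125*0.019 + 343*0.165) / (125 + 343)
Numerator = 58.9700
Denominator = 468
COP_x = 0.1260


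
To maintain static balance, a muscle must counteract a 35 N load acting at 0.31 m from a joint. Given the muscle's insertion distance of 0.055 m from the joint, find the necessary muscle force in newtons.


F_muscle = W * d_load / d_muscle
F_muscle = 35 * 0.31 / 0.055
Numerator = 10.8500
F_muscle = 197.2727


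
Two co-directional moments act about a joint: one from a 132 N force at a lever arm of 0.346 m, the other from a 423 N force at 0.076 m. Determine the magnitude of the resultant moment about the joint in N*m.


M = F1 * d1 + F2 * d2
M = 132 * 0.346 + 423 * 0.076
M = 45.6720 + 32.1480
M = 77.8200


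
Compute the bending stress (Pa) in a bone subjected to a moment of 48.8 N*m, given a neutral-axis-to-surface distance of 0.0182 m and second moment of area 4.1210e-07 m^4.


sigma = M * c / I
sigma = 48.8 * 0.0182 / 4.1210e-07
M * c = 0.8882
sigma = 2.1552e+06


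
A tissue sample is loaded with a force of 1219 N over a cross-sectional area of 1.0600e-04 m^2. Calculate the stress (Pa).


stress = F / A
stress = 1219 / 1.0600e-04
stress = 1.1500e+07


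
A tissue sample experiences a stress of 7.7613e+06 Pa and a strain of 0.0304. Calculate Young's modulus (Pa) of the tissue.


E = stress / strain
E = 7.7613e+06 / 0.0304
E = 2.5531e+08


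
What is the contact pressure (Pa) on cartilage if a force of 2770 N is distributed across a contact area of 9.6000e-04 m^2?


P = F / A
P = 2770 / 9.6000e-04
P = 2.8854e+06


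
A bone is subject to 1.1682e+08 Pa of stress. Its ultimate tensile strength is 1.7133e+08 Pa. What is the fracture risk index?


FRI = applied / ultimate
FRI = 1.1682e+08 / 1.7133e+08
FRI = 0.6818


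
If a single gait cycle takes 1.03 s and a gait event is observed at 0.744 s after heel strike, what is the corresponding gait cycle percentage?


pct = (event_time / cycle_time) * 100
pct = (0.744 / 1.03) * 100
ratio = 0.7223
pct = 72.2330


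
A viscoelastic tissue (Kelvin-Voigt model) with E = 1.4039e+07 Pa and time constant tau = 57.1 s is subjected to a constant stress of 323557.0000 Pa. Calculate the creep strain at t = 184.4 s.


epsilon(t) = (sigma/E) * (1 - exp(-t/tau))
sigma/E = 323557.0000 / 1.4039e+07 = 0.0230
exp(-t/tau) = exp(-184.4 / 57.1) = 0.0396
epsilon = 0.0230 * (1 - 0.0396)
epsilon = 0.0221


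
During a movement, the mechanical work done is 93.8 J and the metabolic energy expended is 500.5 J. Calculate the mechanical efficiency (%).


eta = (W_mech / E_meta) * 100
eta = (93.8 / 500.5) * 100
ratio = 0.1874
eta = 18.7413


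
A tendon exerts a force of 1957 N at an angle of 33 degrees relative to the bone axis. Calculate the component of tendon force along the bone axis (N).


F_eff = F_tendon * cos(theta)
theta = 33 deg = 0.5760 rad
cos(theta) = 0.8387
F_eff = 1957 * 0.8387
F_eff = 1641.2783


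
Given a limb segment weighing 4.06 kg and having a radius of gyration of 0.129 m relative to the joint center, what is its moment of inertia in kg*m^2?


I = m * k^2
I = 4.06 * 0.129^2
k^2 = 0.0166
I = 0.0676


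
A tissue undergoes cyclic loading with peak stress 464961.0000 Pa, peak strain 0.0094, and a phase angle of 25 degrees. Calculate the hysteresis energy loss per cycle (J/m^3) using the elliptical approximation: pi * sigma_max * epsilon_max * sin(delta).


E_loss = pi * sigma_max * epsilon_max * sin(delta)
delta = 25 deg = 0.4363 rad
sin(delta) = 0.4226
E_loss = pi * 464961.0000 * 0.0094 * 0.4226
E_loss = 5802.8656


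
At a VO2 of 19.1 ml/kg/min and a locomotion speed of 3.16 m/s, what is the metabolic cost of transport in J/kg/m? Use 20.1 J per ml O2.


Power per kg = VO2 * 20.1 / 60
Power per kg = 19.1 * 20.1 / 60 = 6.3985 W/kg
Cost = power_per_kg / speed
Cost = 6.3985 / 3.16
Cost = 2.0248


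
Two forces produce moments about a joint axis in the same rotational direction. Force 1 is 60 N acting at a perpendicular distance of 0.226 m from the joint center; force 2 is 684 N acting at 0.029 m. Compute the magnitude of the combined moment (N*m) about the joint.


M = F1 * d1 + F2 * d2
M = 60 * 0.226 + 684 * 0.029
M = 13.5600 + 19.8360
M = 33.3960


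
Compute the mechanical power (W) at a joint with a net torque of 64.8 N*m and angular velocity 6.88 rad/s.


P = M * omega
P = 64.8 * 6.88
P = 445.8240


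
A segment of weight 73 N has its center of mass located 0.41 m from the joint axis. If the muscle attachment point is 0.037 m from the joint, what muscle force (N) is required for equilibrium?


F_muscle = W * d_load / d_muscle
F_muscle = 73 * 0.41 / 0.037
Numerator = 29.9300
F_muscle = 808.9189


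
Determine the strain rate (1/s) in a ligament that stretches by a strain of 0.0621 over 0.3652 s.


strain_rate = delta_strain / delta_t
strain_rate = 0.0621 / 0.3652
strain_rate = 0.1700


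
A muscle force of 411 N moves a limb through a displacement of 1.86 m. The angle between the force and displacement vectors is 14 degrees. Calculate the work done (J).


W = F * d * cos(theta)
theta = 14 deg = 0.2443 rad
cos(theta) = 0.9703
W = 411 * 1.86 * 0.9703
W = 741.7523


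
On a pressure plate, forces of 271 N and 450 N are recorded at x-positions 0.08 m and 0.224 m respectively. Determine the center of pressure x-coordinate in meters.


COP_x = (F1*x1 + F2*x2) / (F1 + F2)
COP_x = (271*0.08 + 450*0.224) / (271 + 450)
Numerator = 122.4800
Denominator = 721
COP_x = 0.1699


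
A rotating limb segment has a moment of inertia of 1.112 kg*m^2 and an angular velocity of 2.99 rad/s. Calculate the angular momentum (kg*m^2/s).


L = I * omega
L = 1.112 * 2.99
L = 3.3249


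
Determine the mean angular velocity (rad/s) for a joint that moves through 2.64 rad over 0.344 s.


omega = delta_theta / delta_t
omega = 2.64 / 0.344
omega = 7.6744


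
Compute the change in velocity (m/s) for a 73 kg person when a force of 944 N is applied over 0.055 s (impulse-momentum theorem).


J = F * dt = 944 * 0.055 = 51.9200 N*s
delta_v = J / m
delta_v = 51.9200 / 73
delta_v = 0.7112


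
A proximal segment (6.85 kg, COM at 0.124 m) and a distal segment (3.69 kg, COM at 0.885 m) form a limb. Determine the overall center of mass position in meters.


COM = (m1*x1 + m2*x2) / (m1 + m2)
COM = (6.85*0.124 + 3.69*0.885) / (6.85 + 3.69)
Numerator = 4.1151
Denominator = 10.5400
COM = 0.3904


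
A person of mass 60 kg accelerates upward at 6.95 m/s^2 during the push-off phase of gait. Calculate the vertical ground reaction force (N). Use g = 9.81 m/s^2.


GRF = m * (g + a)
GRF = 60 * (9.81 + 6.95)
GRF = 60 * 16.7600
GRF = 1005.6000


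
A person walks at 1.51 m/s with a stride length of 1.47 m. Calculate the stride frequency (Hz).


f = v / stride_length
f = 1.51 / 1.47
f = 1.0272


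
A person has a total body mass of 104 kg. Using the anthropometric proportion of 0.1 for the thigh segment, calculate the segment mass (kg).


m_segment = body_mass * fraction
m_segment = 104 * 0.1
m_segment = 10.4000


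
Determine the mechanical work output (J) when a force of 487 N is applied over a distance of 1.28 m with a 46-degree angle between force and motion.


W = F * d * cos(theta)
theta = 46 deg = 0.8029 rad
cos(theta) = 0.6947
W = 487 * 1.28 * 0.6947
W = 433.0222


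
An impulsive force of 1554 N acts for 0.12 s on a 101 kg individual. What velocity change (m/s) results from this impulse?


J = F * dt = 1554 * 0.12 = 186.4800 N*s
delta_v = J / m
delta_v = 186.4800 / 101
delta_v = 1.8463


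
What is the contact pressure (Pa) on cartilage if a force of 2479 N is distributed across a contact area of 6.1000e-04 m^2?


P = F / A
P = 2479 / 6.1000e-04
P = 4.0639e+06


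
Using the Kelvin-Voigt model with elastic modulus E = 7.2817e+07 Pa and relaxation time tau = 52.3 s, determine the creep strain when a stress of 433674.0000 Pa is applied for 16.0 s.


epsilon(t) = (sigma/E) * (1 - exp(-t/tau))
sigma/E = 433674.0000 / 7.2817e+07 = 0.0060
exp(-t/tau) = exp(-16.0 / 52.3) = 0.7364
epsilon = 0.0060 * (1 - 0.7364)
epsilon = 0.0016


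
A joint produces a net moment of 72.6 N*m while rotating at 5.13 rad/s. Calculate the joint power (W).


P = M * omega
P = 72.6 * 5.13
P = 372.4380


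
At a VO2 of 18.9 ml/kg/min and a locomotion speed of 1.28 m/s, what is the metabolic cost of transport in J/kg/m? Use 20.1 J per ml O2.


Power per kg = VO2 * 20.1 / 60
Power per kg = 18.9 * 20.1 / 60 = 6.3315 W/kg
Cost = power_per_kg / speed
Cost = 6.3315 / 1.28
Cost = 4.9465


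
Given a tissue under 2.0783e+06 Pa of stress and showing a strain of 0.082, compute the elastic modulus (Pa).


E = stress / strain
E = 2.0783e+06 / 0.082
E = 2.5345e+07


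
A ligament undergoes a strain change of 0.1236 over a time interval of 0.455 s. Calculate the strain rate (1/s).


strain_rate = delta_strain / delta_t
strain_rate = 0.1236 / 0.455
strain_rate = 0.2716


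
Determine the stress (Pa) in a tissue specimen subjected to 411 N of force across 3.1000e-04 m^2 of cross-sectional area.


stress = F / A
stress = 411 / 3.1000e-04
stress = 1.3258e+06


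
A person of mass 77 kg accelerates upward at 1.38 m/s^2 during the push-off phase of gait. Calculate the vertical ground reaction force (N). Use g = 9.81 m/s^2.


GRF = m * (g + a)
GRF = 77 * (9.81 + 1.38)
GRF = 77 * 11.1900
GRF = 861.6300


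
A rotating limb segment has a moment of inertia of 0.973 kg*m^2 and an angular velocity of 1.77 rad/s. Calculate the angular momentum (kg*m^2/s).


L = I * omega
L = 0.973 * 1.77
L = 1.7222


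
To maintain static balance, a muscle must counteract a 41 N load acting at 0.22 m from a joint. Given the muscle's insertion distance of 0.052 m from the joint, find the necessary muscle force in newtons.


F_muscle = W * d_load / d_muscle
F_muscle = 41 * 0.22 / 0.052
Numerator = 9.0200
F_muscle = 173.4615


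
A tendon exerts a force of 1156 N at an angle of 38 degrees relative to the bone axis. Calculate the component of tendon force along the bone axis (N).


F_eff = F_tendon * cos(theta)
theta = 38 deg = 0.6632 rad
cos(theta) = 0.7880
F_eff = 1156 * 0.7880
F_eff = 910.9404


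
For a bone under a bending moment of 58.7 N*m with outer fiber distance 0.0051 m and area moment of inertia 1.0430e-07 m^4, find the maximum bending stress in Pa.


sigma = M * c / I
sigma = 58.7 * 0.0051 / 1.0430e-07
M * c = 0.2994
sigma = 2.8703e+06


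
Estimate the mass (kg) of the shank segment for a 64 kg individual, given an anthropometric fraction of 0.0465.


m_segment = body_mass * fraction
m_segment = 64 * 0.0465
m_segment = 2.9760


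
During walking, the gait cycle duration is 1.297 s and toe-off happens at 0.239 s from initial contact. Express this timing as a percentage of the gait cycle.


pct = (event_time / cycle_time) * 100
pct = (0.239 / 1.297) * 100
ratio = 0.1843
pct = 18.4271


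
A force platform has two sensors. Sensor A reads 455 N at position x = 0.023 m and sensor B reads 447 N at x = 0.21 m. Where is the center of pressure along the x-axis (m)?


COP_x = (F1*x1 + F2*x2) / (F1 + F2)
COP_x = (455*0.023 + 447*0.21) / (455 + 447)
Numerator = 104.3350
Denominator = 902
COP_x = 0.1157


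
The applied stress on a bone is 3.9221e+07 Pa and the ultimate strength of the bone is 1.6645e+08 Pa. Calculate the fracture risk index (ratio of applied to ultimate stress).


FRI = applied / ultimate
FRI = 3.9221e+07 / 1.6645e+08
FRI = 0.2356


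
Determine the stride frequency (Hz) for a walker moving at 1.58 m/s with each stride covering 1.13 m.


f = v / stride_length
f = 1.58 / 1.13
f = 1.3982


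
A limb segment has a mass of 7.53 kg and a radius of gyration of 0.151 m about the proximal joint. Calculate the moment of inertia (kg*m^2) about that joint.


I = m * k^2
I = 7.53 * 0.151^2
k^2 = 0.0228
I = 0.1717


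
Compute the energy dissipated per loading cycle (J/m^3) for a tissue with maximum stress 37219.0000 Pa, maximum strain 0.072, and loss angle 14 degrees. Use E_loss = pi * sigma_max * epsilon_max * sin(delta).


E_loss = pi * sigma_max * epsilon_max * sin(delta)
delta = 14 deg = 0.2443 rad
sin(delta) = 0.2419
E_loss = pi * 37219.0000 * 0.072 * 0.2419
E_loss = 2036.6774


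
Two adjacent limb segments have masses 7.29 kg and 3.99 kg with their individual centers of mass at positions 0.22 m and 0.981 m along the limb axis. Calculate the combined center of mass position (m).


COM = (m1*x1 + m2*x2) / (m1 + m2)
COM = (7.29*0.22 + 3.99*0.981) / (7.29 + 3.99)
Numerator = 5.5180
Denominator = 11.2800
COM = 0.4892


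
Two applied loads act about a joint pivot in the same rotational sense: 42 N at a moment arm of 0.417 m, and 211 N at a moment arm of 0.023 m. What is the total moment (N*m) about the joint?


M = F1 * d1 + F2 * d2
M = 42 * 0.417 + 211 * 0.023
M = 17.5140 + 4.8530
M = 22.3670


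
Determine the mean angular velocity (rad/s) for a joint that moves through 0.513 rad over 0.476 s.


omega = delta_theta / delta_t
omega = 0.513 / 0.476
omega = 1.0777


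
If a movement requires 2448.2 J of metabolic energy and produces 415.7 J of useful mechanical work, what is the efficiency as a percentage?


eta = (W_mech / E_meta) * 100
eta = (415.7 / 2448.2) * 100
ratio = 0.1698
eta = 16.9798


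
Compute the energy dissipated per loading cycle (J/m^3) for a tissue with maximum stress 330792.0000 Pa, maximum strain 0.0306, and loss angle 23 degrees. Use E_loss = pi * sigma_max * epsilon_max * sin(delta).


E_loss = pi * sigma_max * epsilon_max * sin(delta)
delta = 23 deg = 0.4014 rad
sin(delta) = 0.3907
E_loss = pi * 330792.0000 * 0.0306 * 0.3907
E_loss = 12425.2263


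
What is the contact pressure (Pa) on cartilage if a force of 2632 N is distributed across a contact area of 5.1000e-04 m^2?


P = F / A
P = 2632 / 5.1000e-04
P = 5.1608e+06


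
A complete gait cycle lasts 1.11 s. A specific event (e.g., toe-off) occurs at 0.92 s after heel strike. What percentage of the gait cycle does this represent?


pct = (event_time / cycle_time) * 100
pct = (0.92 / 1.11) * 100
ratio = 0.8288
pct = 82.8829


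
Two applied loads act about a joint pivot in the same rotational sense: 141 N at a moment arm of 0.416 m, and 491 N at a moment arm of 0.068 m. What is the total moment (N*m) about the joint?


M = F1 * d1 + F2 * d2
M = 141 * 0.416 + 491 * 0.068
M = 58.6560 + 33.3880
M = 92.0440


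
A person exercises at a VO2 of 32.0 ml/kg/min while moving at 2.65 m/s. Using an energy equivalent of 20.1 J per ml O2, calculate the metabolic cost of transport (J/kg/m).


Power per kg = VO2 * 20.1 / 60
Power per kg = 32.0 * 20.1 / 60 = 10.7200 W/kg
Cost = power_per_kg / speed
Cost = 10.7200 / 2.65
Cost = 4.0453


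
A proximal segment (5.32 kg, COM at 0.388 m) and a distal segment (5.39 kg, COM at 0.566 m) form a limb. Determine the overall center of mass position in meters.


COM = (m1*x1 + m2*x2) / (m1 + m2)
COM = (5.32*0.388 + 5.39*0.566) / (5.32 + 5.39)
Numerator = 5.1149
Denominator = 10.7100
COM = 0.4776


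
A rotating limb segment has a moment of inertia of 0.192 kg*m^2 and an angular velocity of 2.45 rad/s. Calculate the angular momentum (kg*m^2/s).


L = I * omega
L = 0.192 * 2.45
L = 0.4704


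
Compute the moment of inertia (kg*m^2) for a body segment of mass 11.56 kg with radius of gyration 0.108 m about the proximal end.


I = m * k^2
I = 11.56 * 0.108^2
k^2 = 0.0117
I = 0.1348


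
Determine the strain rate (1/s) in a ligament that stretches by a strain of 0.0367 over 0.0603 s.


strain_rate = delta_strain / delta_t
strain_rate = 0.0367 / 0.0603
strain_rate = 0.6086


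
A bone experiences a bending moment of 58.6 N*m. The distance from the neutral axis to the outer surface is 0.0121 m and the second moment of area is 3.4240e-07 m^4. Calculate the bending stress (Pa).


sigma = M * c / I
sigma = 58.6 * 0.0121 / 3.4240e-07
M * c = 0.7091
sigma = 2.0709e+06


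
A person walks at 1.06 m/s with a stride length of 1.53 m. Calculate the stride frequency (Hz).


f = v / stride_length
f = 1.06 / 1.53
f = 0.6928


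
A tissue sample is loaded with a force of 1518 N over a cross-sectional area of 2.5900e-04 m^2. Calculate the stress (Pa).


stress = F / A
stress = 1518 / 2.5900e-04
stress = 5.8610e+06
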